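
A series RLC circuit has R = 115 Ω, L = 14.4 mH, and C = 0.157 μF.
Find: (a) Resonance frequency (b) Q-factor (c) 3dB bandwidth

Step 1 — Resonance condition Im(Z)=0 gives ω₀ = 1/√(LC).
Step 2 — ω₀ = 1/√(0.0144·1.57e-07) = 2.103e+04 rad/s.
Step 3 — f₀ = ω₀/(2π) = 3347 Hz.
Step 4 — Series Q: Q = ω₀L/R = 2.103e+04·0.0144/115 = 2.634.
Step 5 — 3dB bandwidth: Δω = ω₀/Q = 7986 rad/s; BW = Δω/(2π) = 1271 Hz.

(a) f₀ = 3347 Hz  (b) Q = 2.634  (c) BW = 1271 Hz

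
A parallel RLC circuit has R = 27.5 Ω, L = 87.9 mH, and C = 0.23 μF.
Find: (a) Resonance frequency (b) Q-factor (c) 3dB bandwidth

Step 1 — Resonance: ω₀ = 1/√(LC) = 1/√(0.0879·2.3e-07) = 7033 rad/s.
Step 2 — f₀ = ω₀/(2π) = 1119 Hz.
Step 3 — Parallel Q: Q = R/(ω₀L) = 27.5/(7033·0.0879) = 0.04448.
Step 4 — Bandwidth: Δω = ω₀/Q = 1.581e+05 rad/s; BW = Δω/(2π) = 2.516e+04 Hz.

(a) f₀ = 1119 Hz  (b) Q = 0.04448  (c) BW = 2.516e+04 Hz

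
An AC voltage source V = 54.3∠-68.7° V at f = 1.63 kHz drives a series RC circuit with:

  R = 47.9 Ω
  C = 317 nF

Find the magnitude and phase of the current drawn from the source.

Step 1 — Angular frequency: ω = 2π·f = 2π·1630 = 1.024e+04 rad/s.
Step 2 — Component impedances:
  R: Z = R = 47.9 Ω
  C: Z = 1/(jωC) = -j/(ω·C) = 0 - j308 Ω
Step 3 — Series combination: Z_total = R + C = 47.9 - j308 Ω = 311.7∠-81.2° Ω.
Step 4 — Source phasor: V = 54.3∠-68.7° V = 19.72 - j50.59 V.
Step 5 — Ohm's law: I = V / Z_total = (19.72 - j50.59) / (47.9 - j308) = 0.1701 + j0.03759 A.
Step 6 — Convert to polar: |I| = 0.1742 A, ∠I = 12.5°.

I = 0.1742∠12.5° A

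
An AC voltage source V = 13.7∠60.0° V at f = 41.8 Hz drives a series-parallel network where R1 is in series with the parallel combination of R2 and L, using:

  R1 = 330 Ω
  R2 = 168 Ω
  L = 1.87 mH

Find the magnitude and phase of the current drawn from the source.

Step 1 — Angular frequency: ω = 2π·f = 2π·41.8 = 262.6 rad/s.
Step 2 — Component impedances:
  R1: Z = R = 330 Ω
  R2: Z = R = 168 Ω
  L: Z = jωL = j·262.6·0.00187 = 0 + j0.4911 Ω
Step 3 — Parallel branch: R2 || L = 1/(1/R2 + 1/L) = 0.001436 + j0.4911 Ω.
Step 4 — Series with R1: Z_total = R1 + (R2 || L) = 330 + j0.4911 Ω = 330∠0.1° Ω.
Step 5 — Source phasor: V = 13.7∠60.0° V = 6.85 + j11.86 V.
Step 6 — Ohm's law: I = V / Z_total = (6.85 + j11.86) / (330 + j0.4911) = 0.02081 + j0.03592 A.
Step 7 — Convert to polar: |I| = 0.04151 A, ∠I = 59.9°.

I = 0.04151∠59.9° A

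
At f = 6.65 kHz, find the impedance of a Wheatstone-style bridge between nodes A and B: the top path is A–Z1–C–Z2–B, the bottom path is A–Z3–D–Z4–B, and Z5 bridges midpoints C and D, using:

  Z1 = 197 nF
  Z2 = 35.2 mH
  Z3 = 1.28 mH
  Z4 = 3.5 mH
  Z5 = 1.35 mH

Step 1 — Angular frequency: ω = 2π·f = 2π·6650 = 4.178e+04 rad/s.
Step 2 — Component impedances:
  Z1: Z = 1/(jωC) = -j/(ω·C) = 0 - j121.5 Ω
  Z2: Z = jωL = j·4.178e+04·0.0352 = 0 + j1471 Ω
  Z3: Z = jωL = j·4.178e+04·0.00128 = 0 + j53.48 Ω
  Z4: Z = jωL = j·4.178e+04·0.0035 = 0 + j146.2 Ω
  Z5: Z = jωL = j·4.178e+04·0.00135 = 0 + j56.41 Ω
Step 3 — Bridge requires nodal analysis (the Z5 bridge couples midpoints C and D, so the two paths cannot be reduced to a simple series/parallel combination). Setting node B to ground and injecting 1 A at node A, the 3-node admittance system at A, C, D solves to V_A = Z_AB = 0 + j439.7 Ω = 439.7∠90.0° Ω.

Z = 0 + j439.7 Ω = 439.7∠90.0° Ω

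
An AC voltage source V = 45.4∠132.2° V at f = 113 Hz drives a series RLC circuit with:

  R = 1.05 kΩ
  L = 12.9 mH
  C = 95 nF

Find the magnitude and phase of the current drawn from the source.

Step 1 — Angular frequency: ω = 2π·f = 2π·113 = 710 rad/s.
Step 2 — Component impedances:
  R: Z = R = 1050 Ω
  L: Z = jωL = j·710·0.0129 = 0 + j9.159 Ω
  C: Z = 1/(jωC) = -j/(ω·C) = 0 - j1.483e+04 Ω
Step 3 — Series combination: Z_total = R + L + C = 1050 - j1.482e+04 Ω = 1.485e+04∠-85.9° Ω.
Step 4 — Source phasor: V = 45.4∠132.2° V = -30.5 + j33.63 V.
Step 5 — Ohm's law: I = V / Z_total = (-30.5 + j33.63) / (1050 - j1.482e+04) = -0.002404 - j0.001888 A.
Step 6 — Convert to polar: |I| = 0.003056 A, ∠I = -141.9°.

I = 0.003056∠-141.9° A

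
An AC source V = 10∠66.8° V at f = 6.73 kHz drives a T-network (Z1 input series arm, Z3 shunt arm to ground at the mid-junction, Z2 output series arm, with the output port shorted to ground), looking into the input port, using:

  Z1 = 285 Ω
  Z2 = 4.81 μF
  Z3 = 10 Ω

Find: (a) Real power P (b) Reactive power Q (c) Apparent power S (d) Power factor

Step 1 — Angular frequency: ω = 2π·f = 2π·6730 = 4.229e+04 rad/s.
Step 2 — Component impedances:
  Z1: Z = R = 285 Ω
  Z2: Z = 1/(jωC) = -j/(ω·C) = 0 - j4.917 Ω
  Z3: Z = R = 10 Ω
Step 3 — With the output port shorted to ground, the output series arm Z2 runs from the junction to ground; the shunt arm Z3 also runs from the junction to ground. They appear in parallel: Z3 || Z2 = 1.947 - j3.959 Ω.
Step 4 — Series with input arm Z1: Z_in = Z1 + (Z3 || Z2) = 286.9 - j3.959 Ω = 287∠-0.8° Ω.
Step 5 — Source phasor: V = 10∠66.8° V = 3.939 + j9.191 V.
Step 6 — Current: I = V / Z = 0.01328 + j0.03221 A = 0.03485∠67.6° A.
Step 7 — Complex power: S = V·I* = 0.3484 - j0.004808 VA.
Step 8 — Real power: P = Re(S) = 0.3484 W.
Step 9 — Reactive power: Q = Im(S) = -0.004808 VAR.
Step 10 — Apparent power: |S| = 0.3485 VA.
Step 11 — Power factor: PF = P/|S| = 0.9999 (leading).

(a) P = 0.3484 W  (b) Q = -0.004808 VAR  (c) S = 0.3485 VA  (d) PF = 0.9999 (leading)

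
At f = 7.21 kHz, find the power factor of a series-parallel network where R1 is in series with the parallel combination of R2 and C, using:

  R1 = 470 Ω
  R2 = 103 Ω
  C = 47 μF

Step 1 — Angular frequency: ω = 2π·f = 2π·7210 = 4.53e+04 rad/s.
Step 2 — Component impedances:
  R1: Z = R = 470 Ω
  R2: Z = R = 103 Ω
  C: Z = 1/(jωC) = -j/(ω·C) = 0 - j0.4697 Ω
Step 3 — Parallel branch: R2 || C = 1/(1/R2 + 1/C) = 0.002142 - j0.4697 Ω.
Step 4 — Series with R1: Z_total = R1 + (R2 || C) = 470 - j0.4697 Ω = 470∠-0.1° Ω.
Step 5 — Power factor: PF = cos(φ) = Re(Z)/|Z| = 470/470 = 1.
Step 6 — Type: Im(Z) = -0.4697 ⇒ leading (phase φ = -0.1°).

PF = 1 (leading, φ = -0.1°)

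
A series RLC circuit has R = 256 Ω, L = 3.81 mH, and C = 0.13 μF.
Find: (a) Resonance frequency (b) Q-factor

Step 1 — Resonance condition Im(Z)=0 gives ω₀ = 1/√(LC).
Step 2 — ω₀ = 1/√(0.00381·1.3e-07) = 4.493e+04 rad/s.
Step 3 — f₀ = ω₀/(2π) = 7151 Hz.
Step 4 — Series Q: Q = ω₀L/R = 4.493e+04·0.00381/256 = 0.6687.

(a) f₀ = 7151 Hz  (b) Q = 0.6687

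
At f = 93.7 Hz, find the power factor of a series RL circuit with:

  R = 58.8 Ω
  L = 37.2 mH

Step 1 — Angular frequency: ω = 2π·f = 2π·93.7 = 588.7 rad/s.
Step 2 — Component impedances:
  R: Z = R = 58.8 Ω
  L: Z = jωL = j·588.7·0.0372 = 0 + j21.9 Ω
Step 3 — Series combination: Z_total = R + L = 58.8 + j21.9 Ω = 62.75∠20.4° Ω.
Step 4 — Power factor: PF = cos(φ) = Re(Z)/|Z| = 58.8/62.75 = 0.9371.
Step 5 — Type: Im(Z) = 21.9 ⇒ lagging (phase φ = 20.4°).

PF = 0.9371 (lagging, φ = 20.4°)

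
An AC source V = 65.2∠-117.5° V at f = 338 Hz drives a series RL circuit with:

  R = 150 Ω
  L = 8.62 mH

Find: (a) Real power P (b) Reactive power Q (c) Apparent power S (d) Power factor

Step 1 — Angular frequency: ω = 2π·f = 2π·338 = 2124 rad/s.
Step 2 — Component impedances:
  R: Z = R = 150 Ω
  L: Z = jωL = j·2124·0.00862 = 0 + j18.31 Ω
Step 3 — Series combination: Z_total = R + L = 150 + j18.31 Ω = 151.1∠7.0° Ω.
Step 4 — Source phasor: V = 65.2∠-117.5° V = -30.11 - j57.83 V.
Step 5 — Current: I = V / Z = -0.2441 - j0.3558 A = 0.4315∠-124.5° A.
Step 6 — Complex power: S = V·I* = 27.92 + j3.408 VA.
Step 7 — Real power: P = Re(S) = 27.92 W.
Step 8 — Reactive power: Q = Im(S) = 3.408 VAR.
Step 9 — Apparent power: |S| = 28.13 VA.
Step 10 — Power factor: PF = P/|S| = 0.9926 (lagging).

(a) P = 27.92 W  (b) Q = 3.408 VAR  (c) S = 28.13 VA  (d) PF = 0.9926 (lagging)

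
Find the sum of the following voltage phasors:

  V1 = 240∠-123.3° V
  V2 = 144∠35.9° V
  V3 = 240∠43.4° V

Step 1 — Convert each phasor to rectangular form:
  V1 = 240·(cos(-123.3°) + j·sin(-123.3°)) = -131.8 - j200.6 V
  V2 = 144·(cos(35.9°) + j·sin(35.9°)) = 116.6 + j84.44 V
  V3 = 240·(cos(43.4°) + j·sin(43.4°)) = 174.4 + j164.9 V
Step 2 — Sum components: V_total = 159.3 + j48.74 V.
Step 3 — Convert to polar: |V_total| = 166.6 V, ∠V_total = 17.0°.

V_total = 166.6∠17.0° V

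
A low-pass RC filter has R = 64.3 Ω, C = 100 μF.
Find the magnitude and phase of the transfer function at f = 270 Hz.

Step 1 — Angular frequency: ω = 2π·270 = 1696 rad/s.
Step 2 — Transfer function: H(jω) = 1/(1 + jωRC).
Step 3 — Denominator: 1 + jωRC = 1 + j·1696·64.3·0.0001 = 1 + j10.91.
Step 4 — H = 0.008334 - j0.09091.
Step 5 — Magnitude: |H| = 0.09129 (-20.8 dB); phase: φ = -84.8°.

|H| = 0.09129 (-20.8 dB), φ = -84.8°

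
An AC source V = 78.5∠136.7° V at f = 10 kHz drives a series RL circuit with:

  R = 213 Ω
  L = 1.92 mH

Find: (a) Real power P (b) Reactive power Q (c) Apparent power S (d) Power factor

Step 1 — Angular frequency: ω = 2π·f = 2π·1e+04 = 6.283e+04 rad/s.
Step 2 — Component impedances:
  R: Z = R = 213 Ω
  L: Z = jωL = j·6.283e+04·0.00192 = 0 + j120.6 Ω
Step 3 — Series combination: Z_total = R + L = 213 + j120.6 Ω = 244.8∠29.5° Ω.
Step 4 — Source phasor: V = 78.5∠136.7° V = -57.13 + j53.84 V.
Step 5 — Current: I = V / Z = -0.09469 + j0.3064 A = 0.3207∠107.2° A.
Step 6 — Complex power: S = V·I* = 21.9 + j12.41 VA.
Step 7 — Real power: P = Re(S) = 21.9 W.
Step 8 — Reactive power: Q = Im(S) = 12.41 VAR.
Step 9 — Apparent power: |S| = 25.17 VA.
Step 10 — Power factor: PF = P/|S| = 0.8701 (lagging).

(a) P = 21.9 W  (b) Q = 12.41 VAR  (c) S = 25.17 VA  (d) PF = 0.8701 (lagging)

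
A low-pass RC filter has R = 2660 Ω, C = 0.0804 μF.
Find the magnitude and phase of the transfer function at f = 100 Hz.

Step 1 — Angular frequency: ω = 2π·100 = 628.3 rad/s.
Step 2 — Transfer function: H(jω) = 1/(1 + jωRC).
Step 3 — Denominator: 1 + jωRC = 1 + j·628.3·2660·8.04e-08 = 1 + j0.1344.
Step 4 — H = 0.9823 - j0.132.
Step 5 — Magnitude: |H| = 0.9911 (-0.1 dB); phase: φ = -7.7°.

|H| = 0.9911 (-0.1 dB), φ = -7.7°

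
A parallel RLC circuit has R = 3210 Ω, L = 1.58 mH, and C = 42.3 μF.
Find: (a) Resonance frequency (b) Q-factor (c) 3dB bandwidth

Step 1 — Resonance: ω₀ = 1/√(LC) = 1/√(0.00158·4.23e-05) = 3868 rad/s.
Step 2 — f₀ = ω₀/(2π) = 615.6 Hz.
Step 3 — Parallel Q: Q = R/(ω₀L) = 3210/(3868·0.00158) = 525.2.
Step 4 — Bandwidth: Δω = ω₀/Q = 7.365 rad/s; BW = Δω/(2π) = 1.172 Hz.

(a) f₀ = 615.6 Hz  (b) Q = 525.2  (c) BW = 1.172 Hz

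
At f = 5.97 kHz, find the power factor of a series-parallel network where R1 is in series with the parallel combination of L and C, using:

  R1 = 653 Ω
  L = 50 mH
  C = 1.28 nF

Step 1 — Angular frequency: ω = 2π·f = 2π·5970 = 3.751e+04 rad/s.
Step 2 — Component impedances:
  R1: Z = R = 653 Ω
  L: Z = jωL = j·3.751e+04·0.05 = 0 + j1876 Ω
  C: Z = 1/(jωC) = -j/(ω·C) = 0 - j2.083e+04 Ω
Step 3 — Parallel branch: L || C = 1/(1/L + 1/C) = 0 + j2061 Ω.
Step 4 — Series with R1: Z_total = R1 + (L || C) = 653 + j2061 Ω = 2162∠72.4° Ω.
Step 5 — Power factor: PF = cos(φ) = Re(Z)/|Z| = 653/2162 = 0.302.
Step 6 — Type: Im(Z) = 2061 ⇒ lagging (phase φ = 72.4°).

PF = 0.302 (lagging, φ = 72.4°)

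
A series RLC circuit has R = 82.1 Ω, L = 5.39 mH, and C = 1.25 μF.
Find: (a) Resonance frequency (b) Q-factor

Step 1 — Resonance condition Im(Z)=0 gives ω₀ = 1/√(LC).
Step 2 — ω₀ = 1/√(0.00539·1.25e-06) = 1.218e+04 rad/s.
Step 3 — f₀ = ω₀/(2π) = 1939 Hz.
Step 4 — Series Q: Q = ω₀L/R = 1.218e+04·0.00539/82.1 = 0.7998.

(a) f₀ = 1939 Hz  (b) Q = 0.7998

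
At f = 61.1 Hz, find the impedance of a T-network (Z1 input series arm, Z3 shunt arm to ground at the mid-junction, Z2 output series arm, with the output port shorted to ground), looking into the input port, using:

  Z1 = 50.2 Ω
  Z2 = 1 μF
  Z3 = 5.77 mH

Step 1 — Angular frequency: ω = 2π·f = 2π·61.1 = 383.9 rad/s.
Step 2 — Component impedances:
  Z1: Z = R = 50.2 Ω
  Z2: Z = 1/(jωC) = -j/(ω·C) = 0 - j2605 Ω
  Z3: Z = jωL = j·383.9·0.00577 = 0 + j2.215 Ω
Step 3 — With the output port shorted to ground, the output series arm Z2 runs from the junction to ground; the shunt arm Z3 also runs from the junction to ground. They appear in parallel: Z3 || Z2 = 0 + j2.217 Ω.
Step 4 — Series with input arm Z1: Z_in = Z1 + (Z3 || Z2) = 50.2 + j2.217 Ω = 50.25∠2.5° Ω.

Z = 50.2 + j2.217 Ω = 50.25∠2.5° Ω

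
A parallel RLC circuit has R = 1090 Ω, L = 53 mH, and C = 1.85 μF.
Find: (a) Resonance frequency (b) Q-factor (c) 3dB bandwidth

Step 1 — Resonance: ω₀ = 1/√(LC) = 1/√(0.053·1.85e-06) = 3194 rad/s.
Step 2 — f₀ = ω₀/(2π) = 508.3 Hz.
Step 3 — Parallel Q: Q = R/(ω₀L) = 1090/(3194·0.053) = 6.44.
Step 4 — Bandwidth: Δω = ω₀/Q = 495.9 rad/s; BW = Δω/(2π) = 78.93 Hz.

(a) f₀ = 508.3 Hz  (b) Q = 6.44  (c) BW = 78.93 Hz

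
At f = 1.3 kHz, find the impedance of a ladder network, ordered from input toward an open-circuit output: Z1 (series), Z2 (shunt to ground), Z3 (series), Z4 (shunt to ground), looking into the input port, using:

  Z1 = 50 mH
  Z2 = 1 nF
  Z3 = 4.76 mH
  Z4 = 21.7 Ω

Step 1 — Angular frequency: ω = 2π·f = 2π·1300 = 8168 rad/s.
Step 2 — Component impedances:
  Z1: Z = jωL = j·8168·0.05 = 0 + j408.4 Ω
  Z2: Z = 1/(jωC) = -j/(ω·C) = 0 - j1.224e+05 Ω
  Z3: Z = jωL = j·8168·0.00476 = 0 + j38.88 Ω
  Z4: Z = R = 21.7 Ω
Step 3 — Ladder network (open output): work backward from the far end, alternating series and parallel combinations. Z_in = 21.71 + j447.3 Ω = 447.8∠87.2° Ω.

Z = 21.71 + j447.3 Ω = 447.8∠87.2° Ω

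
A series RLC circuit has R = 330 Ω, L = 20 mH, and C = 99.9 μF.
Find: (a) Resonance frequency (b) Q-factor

Step 1 — Resonance condition Im(Z)=0 gives ω₀ = 1/√(LC).
Step 2 — ω₀ = 1/√(0.02·9.99e-05) = 707.5 rad/s.
Step 3 — f₀ = ω₀/(2π) = 112.6 Hz.
Step 4 — Series Q: Q = ω₀L/R = 707.5·0.02/330 = 0.04288.

(a) f₀ = 112.6 Hz  (b) Q = 0.04288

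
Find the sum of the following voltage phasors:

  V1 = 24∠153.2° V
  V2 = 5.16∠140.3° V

Step 1 — Convert each phasor to rectangular form:
  V1 = 24·(cos(153.2°) + j·sin(153.2°)) = -21.42 + j10.82 V
  V2 = 5.16·(cos(140.3°) + j·sin(140.3°)) = -3.97 + j3.296 V
Step 2 — Sum components: V_total = -25.39 + j14.12 V.
Step 3 — Convert to polar: |V_total| = 29.05 V, ∠V_total = 150.9°.

V_total = 29.05∠150.9° V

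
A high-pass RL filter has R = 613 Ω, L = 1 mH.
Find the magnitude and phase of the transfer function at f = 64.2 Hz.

Step 1 — Angular frequency: ω = 2π·64.2 = 403.4 rad/s.
Step 2 — Transfer function: H(jω) = jωL/(R + jωL).
Step 3 — Numerator jωL = j·0.4034; denominator R + jωL = 613 + j0.4034.
Step 4 — H = 4.33e-07 + j0.000658.
Step 5 — Magnitude: |H| = 0.000658 (-63.6 dB); phase: φ = 90.0°.

|H| = 0.000658 (-63.6 dB), φ = 90.0°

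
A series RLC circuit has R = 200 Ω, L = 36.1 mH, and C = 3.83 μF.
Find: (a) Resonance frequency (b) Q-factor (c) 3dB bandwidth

Step 1 — Resonance condition Im(Z)=0 gives ω₀ = 1/√(LC).
Step 2 — ω₀ = 1/√(0.0361·3.83e-06) = 2689 rad/s.
Step 3 — f₀ = ω₀/(2π) = 428 Hz.
Step 4 — Series Q: Q = ω₀L/R = 2689·0.0361/200 = 0.4854.
Step 5 — 3dB bandwidth: Δω = ω₀/Q = 5540 rad/s; BW = Δω/(2π) = 881.7 Hz.

(a) f₀ = 428 Hz  (b) Q = 0.4854  (c) BW = 881.7 Hz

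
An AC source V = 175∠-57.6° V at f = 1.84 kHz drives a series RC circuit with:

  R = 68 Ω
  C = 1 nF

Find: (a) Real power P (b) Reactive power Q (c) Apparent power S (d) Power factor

Step 1 — Angular frequency: ω = 2π·f = 2π·1840 = 1.156e+04 rad/s.
Step 2 — Component impedances:
  R: Z = R = 68 Ω
  C: Z = 1/(jωC) = -j/(ω·C) = 0 - j8.65e+04 Ω
Step 3 — Series combination: Z_total = R + C = 68 - j8.65e+04 Ω = 8.65e+04∠-90.0° Ω.
Step 4 — Source phasor: V = 175∠-57.6° V = 93.77 - j147.8 V.
Step 5 — Current: I = V / Z = 0.001709 + j0.001083 A = 0.002023∠32.4° A.
Step 6 — Complex power: S = V·I* = 0.0002783 - j0.3541 VA.
Step 7 — Real power: P = Re(S) = 0.0002783 W.
Step 8 — Reactive power: Q = Im(S) = -0.3541 VAR.
Step 9 — Apparent power: |S| = 0.3541 VA.
Step 10 — Power factor: PF = P/|S| = 0.0007862 (leading).

(a) P = 0.0002783 W  (b) Q = -0.3541 VAR  (c) S = 0.3541 VA  (d) PF = 0.0007862 (leading)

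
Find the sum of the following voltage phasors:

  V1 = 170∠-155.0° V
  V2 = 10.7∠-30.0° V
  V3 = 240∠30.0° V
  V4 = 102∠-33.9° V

Step 1 — Convert each phasor to rectangular form:
  V1 = 170·(cos(-155.0°) + j·sin(-155.0°)) = -154.1 - j71.85 V
  V2 = 10.7·(cos(-30.0°) + j·sin(-30.0°)) = 9.266 - j5.35 V
  V3 = 240·(cos(30.0°) + j·sin(30.0°)) = 207.8 + j120 V
  V4 = 102·(cos(-33.9°) + j·sin(-33.9°)) = 84.66 - j56.89 V
Step 2 — Sum components: V_total = 147.7 - j14.09 V.
Step 3 — Convert to polar: |V_total| = 148.4 V, ∠V_total = -5.4°.

V_total = 148.4∠-5.4° V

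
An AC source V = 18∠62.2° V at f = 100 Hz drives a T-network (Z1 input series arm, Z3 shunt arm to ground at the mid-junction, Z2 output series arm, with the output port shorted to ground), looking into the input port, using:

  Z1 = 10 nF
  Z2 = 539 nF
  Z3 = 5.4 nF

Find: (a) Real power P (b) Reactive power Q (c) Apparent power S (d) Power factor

Step 1 — Angular frequency: ω = 2π·f = 2π·100 = 628.3 rad/s.
Step 2 — Component impedances:
  Z1: Z = 1/(jωC) = -j/(ω·C) = 0 - j1.592e+05 Ω
  Z2: Z = 1/(jωC) = -j/(ω·C) = 0 - j2953 Ω
  Z3: Z = 1/(jωC) = -j/(ω·C) = 0 - j2.947e+05 Ω
Step 3 — With the output port shorted to ground, the output series arm Z2 runs from the junction to ground; the shunt arm Z3 also runs from the junction to ground. They appear in parallel: Z3 || Z2 = 0 - j2923 Ω.
Step 4 — Series with input arm Z1: Z_in = Z1 + (Z3 || Z2) = 0 - j1.621e+05 Ω = 1.621e+05∠-90.0° Ω.
Step 5 — Source phasor: V = 18∠62.2° V = 8.395 + j15.92 V.
Step 6 — Current: I = V / Z = -9.824e-05 + j5.18e-05 A = 0.0001111∠152.2° A.
Step 7 — Complex power: S = V·I* = 0 - j0.001999 VA.
Step 8 — Real power: P = Re(S) = 0 W.
Step 9 — Reactive power: Q = Im(S) = -0.001999 VAR.
Step 10 — Apparent power: |S| = 0.001999 VA.
Step 11 — Power factor: PF = P/|S| = 0 (leading).

(a) P = 0 W  (b) Q = -0.001999 VAR  (c) S = 0.001999 VA  (d) PF = 0 (leading)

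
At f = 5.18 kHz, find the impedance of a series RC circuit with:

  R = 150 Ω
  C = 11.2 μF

Step 1 — Angular frequency: ω = 2π·f = 2π·5180 = 3.255e+04 rad/s.
Step 2 — Component impedances:
  R: Z = R = 150 Ω
  C: Z = 1/(jωC) = -j/(ω·C) = 0 - j2.743 Ω
Step 3 — Series combination: Z_total = R + C = 150 - j2.743 Ω = 150∠-1.0° Ω.

Z = 150 - j2.743 Ω = 150∠-1.0° Ω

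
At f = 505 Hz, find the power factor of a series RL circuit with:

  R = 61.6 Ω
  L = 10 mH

Step 1 — Angular frequency: ω = 2π·f = 2π·505 = 3173 rad/s.
Step 2 — Component impedances:
  R: Z = R = 61.6 Ω
  L: Z = jωL = j·3173·0.01 = 0 + j31.73 Ω
Step 3 — Series combination: Z_total = R + L = 61.6 + j31.73 Ω = 69.29∠27.3° Ω.
Step 4 — Power factor: PF = cos(φ) = Re(Z)/|Z| = 61.6/69.29 = 0.889.
Step 5 — Type: Im(Z) = 31.73 ⇒ lagging (phase φ = 27.3°).

PF = 0.889 (lagging, φ = 27.3°)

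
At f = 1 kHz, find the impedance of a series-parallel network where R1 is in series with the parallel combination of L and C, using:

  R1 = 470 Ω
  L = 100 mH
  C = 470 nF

Step 1 — Angular frequency: ω = 2π·f = 2π·1000 = 6283 rad/s.
Step 2 — Component impedances:
  R1: Z = R = 470 Ω
  L: Z = jωL = j·6283·0.1 = 0 + j628.3 Ω
  C: Z = 1/(jωC) = -j/(ω·C) = 0 - j338.6 Ω
Step 3 — Parallel branch: L || C = 1/(1/L + 1/C) = 0 - j734.5 Ω.
Step 4 — Series with R1: Z_total = R1 + (L || C) = 470 - j734.5 Ω = 872∠-57.4° Ω.

Z = 470 - j734.5 Ω = 872∠-57.4° Ω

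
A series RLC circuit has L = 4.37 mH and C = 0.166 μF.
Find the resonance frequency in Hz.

Step 1 — Resonance condition Im(Z)=0 gives ω₀ = 1/√(LC).
Step 2 — ω₀ = 1/√(0.00437·1.66e-07) = 3.713e+04 rad/s.
Step 3 — f₀ = ω₀/(2π) = 5909 Hz.

f₀ = 5909 Hz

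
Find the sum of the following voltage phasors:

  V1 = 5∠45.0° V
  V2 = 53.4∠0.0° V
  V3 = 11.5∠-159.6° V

Step 1 — Convert each phasor to rectangular form:
  V1 = 5·(cos(45.0°) + j·sin(45.0°)) = 3.536 + j3.536 V
  V2 = 53.4·(cos(0.0°) + j·sin(0.0°)) = 53.4 V
  V3 = 11.5·(cos(-159.6°) + j·sin(-159.6°)) = -10.78 - j4.009 V
Step 2 — Sum components: V_total = 46.16 - j0.473 V.
Step 3 — Convert to polar: |V_total| = 46.16 V, ∠V_total = -0.6°.

V_total = 46.16∠-0.6° V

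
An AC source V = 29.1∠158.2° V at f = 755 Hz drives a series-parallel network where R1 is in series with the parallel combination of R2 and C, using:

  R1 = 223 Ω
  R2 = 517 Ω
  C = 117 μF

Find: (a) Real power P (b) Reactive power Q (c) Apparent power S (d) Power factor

Step 1 — Angular frequency: ω = 2π·f = 2π·755 = 4744 rad/s.
Step 2 — Component impedances:
  R1: Z = R = 223 Ω
  R2: Z = R = 517 Ω
  C: Z = 1/(jωC) = -j/(ω·C) = 0 - j1.802 Ω
Step 3 — Parallel branch: R2 || C = 1/(1/R2 + 1/C) = 0.006279 - j1.802 Ω.
Step 4 — Series with R1: Z_total = R1 + (R2 || C) = 223 - j1.802 Ω = 223∠-0.5° Ω.
Step 5 — Source phasor: V = 29.1∠158.2° V = -27.02 + j10.81 V.
Step 6 — Current: I = V / Z = -0.1215 + j0.04748 A = 0.1305∠158.7° A.
Step 7 — Complex power: S = V·I* = 3.797 - j0.03068 VA.
Step 8 — Real power: P = Re(S) = 3.797 W.
Step 9 — Reactive power: Q = Im(S) = -0.03068 VAR.
Step 10 — Apparent power: |S| = 3.797 VA.
Step 11 — Power factor: PF = P/|S| = 1 (leading).

(a) P = 3.797 W  (b) Q = -0.03068 VAR  (c) S = 3.797 VA  (d) PF = 1 (leading)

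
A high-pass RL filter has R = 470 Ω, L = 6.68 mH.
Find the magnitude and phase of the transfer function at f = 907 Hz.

Step 1 — Angular frequency: ω = 2π·907 = 5699 rad/s.
Step 2 — Transfer function: H(jω) = jωL/(R + jωL).
Step 3 — Numerator jωL = j·38.07; denominator R + jωL = 470 + j38.07.
Step 4 — H = 0.006518 + j0.08047.
Step 5 — Magnitude: |H| = 0.08073 (-21.9 dB); phase: φ = 85.4°.

|H| = 0.08073 (-21.9 dB), φ = 85.4°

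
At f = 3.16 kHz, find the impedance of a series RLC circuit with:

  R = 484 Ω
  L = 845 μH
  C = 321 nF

Step 1 — Angular frequency: ω = 2π·f = 2π·3160 = 1.985e+04 rad/s.
Step 2 — Component impedances:
  R: Z = R = 484 Ω
  L: Z = jωL = j·1.985e+04·0.000845 = 0 + j16.78 Ω
  C: Z = 1/(jωC) = -j/(ω·C) = 0 - j156.9 Ω
Step 3 — Series combination: Z_total = R + L + C = 484 - j140.1 Ω = 503.9∠-16.1° Ω.

Z = 484 - j140.1 Ω = 503.9∠-16.1° Ω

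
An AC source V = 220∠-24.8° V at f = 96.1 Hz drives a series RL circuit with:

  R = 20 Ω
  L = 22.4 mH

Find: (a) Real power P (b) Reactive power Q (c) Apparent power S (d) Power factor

Step 1 — Angular frequency: ω = 2π·f = 2π·96.1 = 603.8 rad/s.
Step 2 — Component impedances:
  R: Z = R = 20 Ω
  L: Z = jωL = j·603.8·0.0224 = 0 + j13.53 Ω
Step 3 — Series combination: Z_total = R + L = 20 + j13.53 Ω = 24.14∠34.1° Ω.
Step 4 — Source phasor: V = 220∠-24.8° V = 199.7 - j92.28 V.
Step 5 — Current: I = V / Z = 4.711 - j7.8 A = 9.112∠-58.9° A.
Step 6 — Complex power: S = V·I* = 1661 + j1123 VA.
Step 7 — Real power: P = Re(S) = 1661 W.
Step 8 — Reactive power: Q = Im(S) = 1123 VAR.
Step 9 — Apparent power: |S| = 2005 VA.
Step 10 — Power factor: PF = P/|S| = 0.8284 (lagging).

(a) P = 1661 W  (b) Q = 1123 VAR  (c) S = 2005 VA  (d) PF = 0.8284 (lagging)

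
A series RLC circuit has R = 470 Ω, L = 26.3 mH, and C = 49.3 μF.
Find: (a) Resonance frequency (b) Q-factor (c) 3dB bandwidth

Step 1 — Resonance: ω₀ = 1/√(LC) = 1/√(0.0263·4.93e-05) = 878.2 rad/s.
Step 2 — f₀ = ω₀/(2π) = 139.8 Hz.
Step 3 — Series Q: Q = ω₀L/R = 878.2·0.0263/470 = 0.04914.
Step 4 — Bandwidth: Δω = ω₀/Q = 1.787e+04 rad/s; BW = Δω/(2π) = 2844 Hz.

(a) f₀ = 139.8 Hz  (b) Q = 0.04914  (c) BW = 2844 Hz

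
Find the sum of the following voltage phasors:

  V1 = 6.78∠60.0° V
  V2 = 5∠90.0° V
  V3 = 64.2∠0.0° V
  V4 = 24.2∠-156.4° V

Step 1 — Convert each phasor to rectangular form:
  V1 = 6.78·(cos(60.0°) + j·sin(60.0°)) = 3.39 + j5.872 V
  V2 = 5·(cos(90.0°) + j·sin(90.0°)) = 0 + j5 V
  V3 = 64.2·(cos(0.0°) + j·sin(0.0°)) = 64.2 V
  V4 = 24.2·(cos(-156.4°) + j·sin(-156.4°)) = -22.18 - j9.688 V
Step 2 — Sum components: V_total = 45.41 + j1.183 V.
Step 3 — Convert to polar: |V_total| = 45.43 V, ∠V_total = 1.5°.

V_total = 45.43∠1.5° V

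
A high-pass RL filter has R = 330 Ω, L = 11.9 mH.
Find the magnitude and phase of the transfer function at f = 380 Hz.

Step 1 — Angular frequency: ω = 2π·380 = 2388 rad/s.
Step 2 — Transfer function: H(jω) = jωL/(R + jωL).
Step 3 — Numerator jωL = j·28.41; denominator R + jωL = 330 + j28.41.
Step 4 — H = 0.007358 + j0.08547.
Step 5 — Magnitude: |H| = 0.08578 (-21.3 dB); phase: φ = 85.1°.

|H| = 0.08578 (-21.3 dB), φ = 85.1°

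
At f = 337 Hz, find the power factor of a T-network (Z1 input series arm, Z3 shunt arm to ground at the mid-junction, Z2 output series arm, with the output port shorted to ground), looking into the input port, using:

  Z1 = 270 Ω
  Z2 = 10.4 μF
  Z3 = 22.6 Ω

Step 1 — Angular frequency: ω = 2π·f = 2π·337 = 2117 rad/s.
Step 2 — Component impedances:
  Z1: Z = R = 270 Ω
  Z2: Z = 1/(jωC) = -j/(ω·C) = 0 - j45.41 Ω
  Z3: Z = R = 22.6 Ω
Step 3 — With the output port shorted to ground, the output series arm Z2 runs from the junction to ground; the shunt arm Z3 also runs from the junction to ground. They appear in parallel: Z3 || Z2 = 18.11 - j9.015 Ω.
Step 4 — Series with input arm Z1: Z_in = Z1 + (Z3 || Z2) = 288.1 - j9.015 Ω = 288.3∠-1.8° Ω.
Step 5 — Power factor: PF = cos(φ) = Re(Z)/|Z| = 288.11/288.25 = 0.9995.
Step 6 — Type: Im(Z) = -9.015 ⇒ leading (phase φ = -1.8°).

PF = 0.9995 (leading, φ = -1.8°)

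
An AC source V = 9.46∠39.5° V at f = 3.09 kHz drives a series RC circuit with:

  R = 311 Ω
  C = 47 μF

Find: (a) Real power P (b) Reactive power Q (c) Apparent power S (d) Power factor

Step 1 — Angular frequency: ω = 2π·f = 2π·3090 = 1.942e+04 rad/s.
Step 2 — Component impedances:
  R: Z = R = 311 Ω
  C: Z = 1/(jωC) = -j/(ω·C) = 0 - j1.096 Ω
Step 3 — Series combination: Z_total = R + C = 311 - j1.096 Ω = 311∠-0.2° Ω.
Step 4 — Source phasor: V = 9.46∠39.5° V = 7.3 + j6.017 V.
Step 5 — Current: I = V / Z = 0.0234 + j0.01943 A = 0.03042∠39.7° A.
Step 6 — Complex power: S = V·I* = 0.2878 - j0.001014 VA.
Step 7 — Real power: P = Re(S) = 0.2878 W.
Step 8 — Reactive power: Q = Im(S) = -0.001014 VAR.
Step 9 — Apparent power: |S| = 0.2878 VA.
Step 10 — Power factor: PF = P/|S| = 1 (leading).

(a) P = 0.2878 W  (b) Q = -0.001014 VAR  (c) S = 0.2878 VA  (d) PF = 1 (leading)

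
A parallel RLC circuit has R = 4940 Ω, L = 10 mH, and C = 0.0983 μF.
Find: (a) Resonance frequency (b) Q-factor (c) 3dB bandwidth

Step 1 — Resonance: ω₀ = 1/√(LC) = 1/√(0.01·9.83e-08) = 3.19e+04 rad/s.
Step 2 — f₀ = ω₀/(2π) = 5076 Hz.
Step 3 — Parallel Q: Q = R/(ω₀L) = 4940/(3.19e+04·0.01) = 15.49.
Step 4 — Bandwidth: Δω = ω₀/Q = 2059 rad/s; BW = Δω/(2π) = 327.7 Hz.

(a) f₀ = 5076 Hz  (b) Q = 15.49  (c) BW = 327.7 Hz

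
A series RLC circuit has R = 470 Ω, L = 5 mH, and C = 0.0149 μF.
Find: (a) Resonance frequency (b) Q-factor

Step 1 — Resonance condition Im(Z)=0 gives ω₀ = 1/√(LC).
Step 2 — ω₀ = 1/√(0.005·1.49e-08) = 1.159e+05 rad/s.
Step 3 — f₀ = ω₀/(2π) = 1.844e+04 Hz.
Step 4 — Series Q: Q = ω₀L/R = 1.159e+05·0.005/470 = 1.233.

(a) f₀ = 1.844e+04 Hz  (b) Q = 1.233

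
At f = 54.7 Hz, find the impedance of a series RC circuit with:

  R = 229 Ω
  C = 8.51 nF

Step 1 — Angular frequency: ω = 2π·f = 2π·54.7 = 343.7 rad/s.
Step 2 — Component impedances:
  R: Z = R = 229 Ω
  C: Z = 1/(jωC) = -j/(ω·C) = 0 - j3.419e+05 Ω
Step 3 — Series combination: Z_total = R + C = 229 - j3.419e+05 Ω = 3.419e+05∠-90.0° Ω.

Z = 229 - j3.419e+05 Ω = 3.419e+05∠-90.0° Ω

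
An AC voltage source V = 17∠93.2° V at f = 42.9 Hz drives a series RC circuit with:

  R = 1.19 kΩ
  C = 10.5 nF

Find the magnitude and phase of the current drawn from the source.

Step 1 — Angular frequency: ω = 2π·f = 2π·42.9 = 269.5 rad/s.
Step 2 — Component impedances:
  R: Z = R = 1190 Ω
  C: Z = 1/(jωC) = -j/(ω·C) = 0 - j3.533e+05 Ω
Step 3 — Series combination: Z_total = R + C = 1190 - j3.533e+05 Ω = 3.533e+05∠-89.8° Ω.
Step 4 — Source phasor: V = 17∠93.2° V = -0.949 + j16.97 V.
Step 5 — Ohm's law: I = V / Z_total = (-0.949 + j16.97) / (1190 - j3.533e+05) = -4.805e-05 - j2.524e-06 A.
Step 6 — Convert to polar: |I| = 4.811e-05 A, ∠I = -177.0°.

I = 4.811e-05∠-177.0° A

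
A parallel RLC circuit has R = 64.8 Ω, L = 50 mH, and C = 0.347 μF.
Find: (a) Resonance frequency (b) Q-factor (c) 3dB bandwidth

Step 1 — Resonance: ω₀ = 1/√(LC) = 1/√(0.05·3.47e-07) = 7592 rad/s.
Step 2 — f₀ = ω₀/(2π) = 1208 Hz.
Step 3 — Parallel Q: Q = R/(ω₀L) = 64.8/(7592·0.05) = 0.1707.
Step 4 — Bandwidth: Δω = ω₀/Q = 4.447e+04 rad/s; BW = Δω/(2π) = 7078 Hz.

(a) f₀ = 1208 Hz  (b) Q = 0.1707  (c) BW = 7078 Hz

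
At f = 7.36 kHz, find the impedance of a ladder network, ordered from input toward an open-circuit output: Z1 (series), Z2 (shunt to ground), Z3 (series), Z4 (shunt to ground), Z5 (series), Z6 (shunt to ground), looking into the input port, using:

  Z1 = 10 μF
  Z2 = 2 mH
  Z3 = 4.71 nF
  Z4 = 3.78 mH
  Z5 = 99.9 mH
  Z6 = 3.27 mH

Step 1 — Angular frequency: ω = 2π·f = 2π·7360 = 4.624e+04 rad/s.
Step 2 — Component impedances:
  Z1: Z = 1/(jωC) = -j/(ω·C) = 0 - j2.162 Ω
  Z2: Z = jωL = j·4.624e+04·0.002 = 0 + j92.49 Ω
  Z3: Z = 1/(jωC) = -j/(ω·C) = 0 - j4591 Ω
  Z4: Z = jωL = j·4.624e+04·0.00378 = 0 + j174.8 Ω
  Z5: Z = jωL = j·4.624e+04·0.0999 = 0 + j4620 Ω
  Z6: Z = jωL = j·4.624e+04·0.00327 = 0 + j151.2 Ω
Step 3 — Ladder network (open output): work backward from the far end, alternating series and parallel combinations. Z_in = 0 + j92.3 Ω = 92.3∠90.0° Ω.

Z = 0 + j92.3 Ω = 92.3∠90.0° Ω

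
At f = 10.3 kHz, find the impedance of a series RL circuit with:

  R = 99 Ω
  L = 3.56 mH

Step 1 — Angular frequency: ω = 2π·f = 2π·1.03e+04 = 6.472e+04 rad/s.
Step 2 — Component impedances:
  R: Z = R = 99 Ω
  L: Z = jωL = j·6.472e+04·0.00356 = 0 + j230.4 Ω
Step 3 — Series combination: Z_total = R + L = 99 + j230.4 Ω = 250.8∠66.7° Ω.

Z = 99 + j230.4 Ω = 250.8∠66.7° Ω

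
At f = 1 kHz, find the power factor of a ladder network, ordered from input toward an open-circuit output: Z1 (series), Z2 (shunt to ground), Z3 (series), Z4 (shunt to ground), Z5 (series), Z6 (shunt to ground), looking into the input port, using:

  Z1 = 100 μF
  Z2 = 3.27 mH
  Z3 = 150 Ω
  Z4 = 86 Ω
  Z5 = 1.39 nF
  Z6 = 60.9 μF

Step 1 — Angular frequency: ω = 2π·f = 2π·1000 = 6283 rad/s.
Step 2 — Component impedances:
  Z1: Z = 1/(jωC) = -j/(ω·C) = 0 - j1.592 Ω
  Z2: Z = jωL = j·6283·0.00327 = 0 + j20.55 Ω
  Z3: Z = R = 150 Ω
  Z4: Z = R = 86 Ω
  Z5: Z = 1/(jωC) = -j/(ω·C) = 0 - j1.145e+05 Ω
  Z6: Z = 1/(jωC) = -j/(ω·C) = 0 - j2.613 Ω
Step 3 — Ladder network (open output): work backward from the far end, alternating series and parallel combinations. Z_in = 1.775 + j18.8 Ω = 18.88∠84.6° Ω.
Step 4 — Power factor: PF = cos(φ) = Re(Z)/|Z| = 1.775/18.88 = 0.09401.
Step 5 — Type: Im(Z) = 18.8 ⇒ lagging (phase φ = 84.6°).

PF = 0.09401 (lagging, φ = 84.6°)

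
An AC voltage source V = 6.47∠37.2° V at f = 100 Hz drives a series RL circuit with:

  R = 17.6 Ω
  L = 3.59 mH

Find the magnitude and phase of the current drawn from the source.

Step 1 — Angular frequency: ω = 2π·f = 2π·100 = 628.3 rad/s.
Step 2 — Component impedances:
  R: Z = R = 17.6 Ω
  L: Z = jωL = j·628.3·0.00359 = 0 + j2.256 Ω
Step 3 — Series combination: Z_total = R + L = 17.6 + j2.256 Ω = 17.74∠7.3° Ω.
Step 4 — Source phasor: V = 6.47∠37.2° V = 5.154 + j3.912 V.
Step 5 — Ohm's law: I = V / Z_total = (5.154 + j3.912) / (17.6 + j2.256) = 0.3161 + j0.1817 A.
Step 6 — Convert to polar: |I| = 0.3646 A, ∠I = 29.9°.

I = 0.3646∠29.9° A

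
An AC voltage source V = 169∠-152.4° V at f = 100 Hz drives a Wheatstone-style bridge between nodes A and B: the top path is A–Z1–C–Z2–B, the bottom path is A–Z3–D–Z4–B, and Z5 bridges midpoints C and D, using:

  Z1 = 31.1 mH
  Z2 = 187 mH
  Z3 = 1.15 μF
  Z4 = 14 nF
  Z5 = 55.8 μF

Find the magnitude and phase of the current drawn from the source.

Step 1 — Angular frequency: ω = 2π·f = 2π·100 = 628.3 rad/s.
Step 2 — Component impedances:
  Z1: Z = jωL = j·628.3·0.0311 = 0 + j19.54 Ω
  Z2: Z = jωL = j·628.3·0.187 = 0 + j117.5 Ω
  Z3: Z = 1/(jωC) = -j/(ω·C) = 0 - j1384 Ω
  Z4: Z = 1/(jωC) = -j/(ω·C) = 0 - j1.137e+05 Ω
  Z5: Z = 1/(jωC) = -j/(ω·C) = 0 - j28.52 Ω
Step 3 — Bridge requires nodal analysis (the Z5 bridge couples midpoints C and D, so the two paths cannot be reduced to a simple series/parallel combination). Setting node B to ground and injecting 1 A at node A, the 3-node admittance system at A, C, D solves to V_A = Z_AB = 0 + j137.4 Ω = 137.4∠90.0° Ω.
Step 4 — Source phasor: V = 169∠-152.4° V = -149.8 - j78.3 V.
Step 5 — Ohm's law: I = V / Z_total = (-149.8 - j78.3) / (0 + j137.4) = -0.5697 + j1.09 A.
Step 6 — Convert to polar: |I| = 1.23 A, ∠I = 117.6°.

I = 1.23∠117.6° A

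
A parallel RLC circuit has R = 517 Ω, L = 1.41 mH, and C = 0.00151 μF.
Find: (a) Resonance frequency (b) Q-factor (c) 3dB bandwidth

Step 1 — Resonance: ω₀ = 1/√(LC) = 1/√(0.00141·1.51e-09) = 6.853e+05 rad/s.
Step 2 — f₀ = ω₀/(2π) = 1.091e+05 Hz.
Step 3 — Parallel Q: Q = R/(ω₀L) = 517/(6.853e+05·0.00141) = 0.535.
Step 4 — Bandwidth: Δω = ω₀/Q = 1.281e+06 rad/s; BW = Δω/(2π) = 2.039e+05 Hz.

(a) f₀ = 1.091e+05 Hz  (b) Q = 0.535  (c) BW = 2.039e+05 Hz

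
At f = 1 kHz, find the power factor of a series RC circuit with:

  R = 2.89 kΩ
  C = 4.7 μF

Step 1 — Angular frequency: ω = 2π·f = 2π·1000 = 6283 rad/s.
Step 2 — Component impedances:
  R: Z = R = 2890 Ω
  C: Z = 1/(jωC) = -j/(ω·C) = 0 - j33.86 Ω
Step 3 — Series combination: Z_total = R + C = 2890 - j33.86 Ω = 2890∠-0.7° Ω.
Step 4 — Power factor: PF = cos(φ) = Re(Z)/|Z| = 2890/2890.2 = 0.9999.
Step 5 — Type: Im(Z) = -33.86 ⇒ leading (phase φ = -0.7°).

PF = 0.9999 (leading, φ = -0.7°)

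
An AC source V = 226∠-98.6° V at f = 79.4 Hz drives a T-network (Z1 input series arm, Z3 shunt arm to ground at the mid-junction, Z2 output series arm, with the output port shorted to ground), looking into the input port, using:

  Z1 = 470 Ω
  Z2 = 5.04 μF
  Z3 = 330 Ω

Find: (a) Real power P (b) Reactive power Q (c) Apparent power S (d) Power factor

Step 1 — Angular frequency: ω = 2π·f = 2π·79.4 = 498.9 rad/s.
Step 2 — Component impedances:
  Z1: Z = R = 470 Ω
  Z2: Z = 1/(jωC) = -j/(ω·C) = 0 - j397.7 Ω
  Z3: Z = R = 330 Ω
Step 3 — With the output port shorted to ground, the output series arm Z2 runs from the junction to ground; the shunt arm Z3 also runs from the junction to ground. They appear in parallel: Z3 || Z2 = 195.4 - j162.2 Ω.
Step 4 — Series with input arm Z1: Z_in = Z1 + (Z3 || Z2) = 665.4 - j162.2 Ω = 684.9∠-13.7° Ω.
Step 5 — Source phasor: V = 226∠-98.6° V = -33.79 - j223.5 V.
Step 6 — Current: I = V / Z = 0.02931 - j0.3287 A = 0.33∠-84.9° A.
Step 7 — Complex power: S = V·I* = 72.45 - j17.66 VA.
Step 8 — Real power: P = Re(S) = 72.45 W.
Step 9 — Reactive power: Q = Im(S) = -17.66 VAR.
Step 10 — Apparent power: |S| = 74.57 VA.
Step 11 — Power factor: PF = P/|S| = 0.9716 (leading).

(a) P = 72.45 W  (b) Q = -17.66 VAR  (c) S = 74.57 VA  (d) PF = 0.9716 (leading)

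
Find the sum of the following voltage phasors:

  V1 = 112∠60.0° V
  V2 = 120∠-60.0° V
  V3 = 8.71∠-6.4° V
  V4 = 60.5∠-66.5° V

Step 1 — Convert each phasor to rectangular form:
  V1 = 112·(cos(60.0°) + j·sin(60.0°)) = 56 + j96.99 V
  V2 = 120·(cos(-60.0°) + j·sin(-60.0°)) = 60 - j103.9 V
  V3 = 8.71·(cos(-6.4°) + j·sin(-6.4°)) = 8.656 - j0.9709 V
  V4 = 60.5·(cos(-66.5°) + j·sin(-66.5°)) = 24.12 - j55.48 V
Step 2 — Sum components: V_total = 148.8 - j63.38 V.
Step 3 — Convert to polar: |V_total| = 161.7 V, ∠V_total = -23.1°.

V_total = 161.7∠-23.1° V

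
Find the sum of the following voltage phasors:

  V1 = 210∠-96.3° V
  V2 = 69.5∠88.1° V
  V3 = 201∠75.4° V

Step 1 — Convert each phasor to rectangular form:
  V1 = 210·(cos(-96.3°) + j·sin(-96.3°)) = -23.04 - j208.7 V
  V2 = 69.5·(cos(88.1°) + j·sin(88.1°)) = 2.304 + j69.46 V
  V3 = 201·(cos(75.4°) + j·sin(75.4°)) = 50.67 + j194.5 V
Step 2 — Sum components: V_total = 29.93 + j55.24 V.
Step 3 — Convert to polar: |V_total| = 62.82 V, ∠V_total = 61.6°.

V_total = 62.82∠61.6° V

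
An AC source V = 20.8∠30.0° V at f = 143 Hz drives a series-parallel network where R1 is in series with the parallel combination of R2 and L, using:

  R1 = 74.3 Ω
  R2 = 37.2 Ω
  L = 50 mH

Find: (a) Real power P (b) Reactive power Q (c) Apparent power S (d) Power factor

Step 1 — Angular frequency: ω = 2π·f = 2π·143 = 898.5 rad/s.
Step 2 — Component impedances:
  R1: Z = R = 74.3 Ω
  R2: Z = R = 37.2 Ω
  L: Z = jωL = j·898.5·0.05 = 0 + j44.92 Ω
Step 3 — Parallel branch: R2 || L = 1/(1/R2 + 1/L) = 22.07 + j18.27 Ω.
Step 4 — Series with R1: Z_total = R1 + (R2 || L) = 96.37 + j18.27 Ω = 98.09∠10.7° Ω.
Step 5 — Source phasor: V = 20.8∠30.0° V = 18.01 + j10.4 V.
Step 6 — Current: I = V / Z = 0.2002 + j0.06996 A = 0.2121∠19.3° A.
Step 7 — Complex power: S = V·I* = 4.334 + j0.8218 VA.
Step 8 — Real power: P = Re(S) = 4.334 W.
Step 9 — Reactive power: Q = Im(S) = 0.8218 VAR.
Step 10 — Apparent power: |S| = 4.411 VA.
Step 11 — Power factor: PF = P/|S| = 0.9825 (lagging).

(a) P = 4.334 W  (b) Q = 0.8218 VAR  (c) S = 4.411 VA  (d) PF = 0.9825 (lagging)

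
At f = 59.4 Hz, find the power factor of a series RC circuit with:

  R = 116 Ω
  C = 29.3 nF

Step 1 — Angular frequency: ω = 2π·f = 2π·59.4 = 373.2 rad/s.
Step 2 — Component impedances:
  R: Z = R = 116 Ω
  C: Z = 1/(jωC) = -j/(ω·C) = 0 - j9.145e+04 Ω
Step 3 — Series combination: Z_total = R + C = 116 - j9.145e+04 Ω = 9.145e+04∠-89.9° Ω.
Step 4 — Power factor: PF = cos(φ) = Re(Z)/|Z| = 116/91446 = 0.001269.
Step 5 — Type: Im(Z) = -9.145e+04 ⇒ leading (phase φ = -89.9°).

PF = 0.001269 (leading, φ = -89.9°)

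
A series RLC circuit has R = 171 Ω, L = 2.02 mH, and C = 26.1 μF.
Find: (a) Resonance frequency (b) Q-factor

Step 1 — Resonance condition Im(Z)=0 gives ω₀ = 1/√(LC).
Step 2 — ω₀ = 1/√(0.00202·2.61e-05) = 4355 rad/s.
Step 3 — f₀ = ω₀/(2π) = 693.1 Hz.
Step 4 — Series Q: Q = ω₀L/R = 4355·0.00202/171 = 0.05145.

(a) f₀ = 693.1 Hz  (b) Q = 0.05145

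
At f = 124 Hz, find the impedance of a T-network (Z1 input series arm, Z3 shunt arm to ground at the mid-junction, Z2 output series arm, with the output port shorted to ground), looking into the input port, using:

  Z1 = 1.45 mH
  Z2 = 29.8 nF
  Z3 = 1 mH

Step 1 — Angular frequency: ω = 2π·f = 2π·124 = 779.1 rad/s.
Step 2 — Component impedances:
  Z1: Z = jωL = j·779.1·0.00145 = 0 + j1.13 Ω
  Z2: Z = 1/(jωC) = -j/(ω·C) = 0 - j4.307e+04 Ω
  Z3: Z = jωL = j·779.1·0.001 = 0 + j0.7791 Ω
Step 3 — With the output port shorted to ground, the output series arm Z2 runs from the junction to ground; the shunt arm Z3 also runs from the junction to ground. They appear in parallel: Z3 || Z2 = 0 + j0.7791 Ω.
Step 4 — Series with input arm Z1: Z_in = Z1 + (Z3 || Z2) = 0 + j1.909 Ω = 1.909∠90.0° Ω.

Z = 0 + j1.909 Ω = 1.909∠90.0° Ω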